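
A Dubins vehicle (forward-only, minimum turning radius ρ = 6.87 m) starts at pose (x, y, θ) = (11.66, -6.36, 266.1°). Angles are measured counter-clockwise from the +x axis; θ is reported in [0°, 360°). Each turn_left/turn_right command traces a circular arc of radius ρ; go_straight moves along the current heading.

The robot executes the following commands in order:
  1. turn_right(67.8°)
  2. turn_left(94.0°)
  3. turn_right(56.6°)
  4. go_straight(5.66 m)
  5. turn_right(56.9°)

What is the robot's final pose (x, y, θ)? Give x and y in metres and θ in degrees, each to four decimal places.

(-6.9256, -35.6958, 178.8000°)

set_pose: (x, y, θ) = (11.6600, -6.3600, 266.1000°), ρ = 6.87
turn_right(67.8°): centre at ρ to the right, rotate −67.8° → (6.9630, -12.4153, 198.3000°)
turn_left(94.0°): centre at ρ to the left, rotate +94.0° → (2.7640, -21.5447, 292.3000°)
turn_right(56.6°): centre at ρ to the right, rotate −56.6° → (2.0831, -28.0230, 235.7000°)
go_straight(5.66): x += 5.66·cos θ, y += 5.66·sin θ → (-1.1065, -32.6987, 235.7000°)
turn_right(56.9°): centre at ρ to the right, rotate −56.9° → (-6.9256, -35.6958, 178.8000°)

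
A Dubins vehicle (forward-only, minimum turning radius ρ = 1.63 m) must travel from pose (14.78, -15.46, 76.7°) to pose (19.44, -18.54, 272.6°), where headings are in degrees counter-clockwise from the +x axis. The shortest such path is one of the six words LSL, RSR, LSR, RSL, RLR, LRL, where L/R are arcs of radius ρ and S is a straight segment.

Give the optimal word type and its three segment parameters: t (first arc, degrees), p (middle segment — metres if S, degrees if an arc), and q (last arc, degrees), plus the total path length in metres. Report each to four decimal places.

Let ψ = atan2(Δy, Δx) = atan2(-3.08, 4.66) = -33.4625° be the start→goal bearing.
Normalize: d = |goal − start| / ρ = 5.585875/1.63 = 3.426917, α = (θ_start − ψ) mod 360° = 110.1625° = 1.922698 rad, β = (θ_goal − ψ) mod 360° = 306.0625° = 5.341798 rad.
Common terms: sin α = 0.938719, cos α = -0.344684, sin β = -0.808376, cos β = 0.588667, cos(α−β) = -0.961741, d² = 11.743762. Work in radians in the unit-radius frame; every candidate has L = ρ·(t + p + q).
LSL: p² = 2 + d² − 2cos(α−β) + 2d(sin α − sin β) = 27.641541; p = √p² = 5.257522; φ = atan2(cos β − cos α, d + sin α − sin β) = 0.178473 rad; t = (φ − α) mod 2π = 4.538960 rad, q = (β − φ) mod 2π = 5.163325 rad → L = 1.63·(4.538960 + 5.257522 + 5.163325) = 1.63·14.959808 = 24.384486 m
RSR: p² = 2 + d² − 2cos(α−β) + 2d(sin β − sin α) = 3.692948; p = √p² = 1.921704; φ = atan2(cos α − cos β, d − sin α + sin β) = -0.507151 rad; t = (α − φ) mod 2π = 2.429849 rad, q = (φ − β) mod 2π = 0.434236 rad → L = 1.63·(2.429849 + 1.921704 + 0.434236) = 1.63·4.785790 = 7.800837 m
LSR: p² = d² − 2 + 2cos(α−β) + 2d(sin α + sin β) = 8.713631; p = √p² = 2.951886; φ = atan2(−cos α − cos β, d + sin α + sin β) − atan2(−2, p) = 0.527007 rad; t = (φ − α) mod 2π = 4.887495 rad, q = (φ − β) mod 2π = 1.468395 rad → L = 1.63·(4.887495 + 2.951886 + 1.468395) = 1.63·9.307776 = 15.171674 m
RSL: p² = d² − 2 + 2cos(α−β) − 2d(sin α + sin β) = 6.926927; p = √p² = 2.631906; φ = atan2(cos α + cos β, d − sin α − sin β) − atan2(2, p) = -0.575934 rad; t = (α − φ) mod 2π = 2.498632 rad, q = (β − φ) mod 2π = 5.917732 rad → L = 1.63·(2.498632 + 2.631906 + 5.917732) = 1.63·11.048270 = 18.008680 m
RLR: c = (6 − d² + 2cos(α−β) + 2d(sin α − sin β))/8 = 0.538382; p = 2π − arccos c = 5.280904 rad; φ = atan2(cos α − cos β, d − sin α + sin β) = -0.507151 rad; t = (α − φ + p/2) mod 2π = 5.070301 rad, q = (α − β − t + p) mod 2π = 3.074688 rad → L = 1.63·(5.070301 + 5.280904 + 3.074688) = 1.63·13.425894 = 21.884207 m
LRL: c = (6 − d² + 2cos(α−β) − 2d(sin α − sin β))/8 = -2.455193, |c| > 1 → infeasible
Shortest: RSR with L = 7.800837 m ≈ 7.8008 m
Convert RSR to answer units (arcs ×180/π): t = 2.429849·180/π = 139.2201°, p = ρ·p = 1.63·1.921704 = 3.1324 m, q = 0.434236·180/π = 24.8799°, L = 7.8008 m.

RSR: t = 139.2201°, p = 3.1324 m, q = 24.8799°, L = 7.8008 m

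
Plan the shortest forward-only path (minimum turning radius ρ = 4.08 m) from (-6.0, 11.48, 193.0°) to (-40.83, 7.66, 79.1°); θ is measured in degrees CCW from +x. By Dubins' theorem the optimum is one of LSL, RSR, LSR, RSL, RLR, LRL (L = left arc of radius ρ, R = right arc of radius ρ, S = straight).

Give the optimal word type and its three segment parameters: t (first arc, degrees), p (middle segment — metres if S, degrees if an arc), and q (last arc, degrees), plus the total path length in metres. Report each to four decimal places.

LSR: t = 3.0058°, p = 30.6808 m, q = 116.9058°, L = 39.2196 m

Let ψ = atan2(Δy, Δx) = atan2(-3.82, -34.83) = -173.7411° be the start→goal bearing.
Normalize: d = |goal − start| / ρ = 35.038854/4.08 = 8.587954, α = (θ_start − ψ) mod 360° = 6.7411° = 0.117654 rad, β = (θ_goal − ψ) mod 360° = 252.8411° = 4.412909 rad.
Common terms: sin α = 0.117383, cos α = 0.993087, sin β = -0.955490, cos β = -0.295023, cos(α−β) = -0.405142, d² = 73.752962. Work in radians in the unit-radius frame; every candidate has L = ρ·(t + p + q).
LSL: p² = 2 + d² − 2cos(α−β) + 2d(sin α − sin β) = 94.990808; p = √p² = 9.746323; φ = atan2(cos β − cos α, d + sin α − sin β) = -0.132552 rad; t = (φ − α) mod 2π = 6.032980 rad, q = (β − φ) mod 2π = 4.545461 rad → L = 4.08·(6.032980 + 9.746323 + 4.545461) = 4.08·20.324763 = 82.925035 m
RSR: p² = 2 + d² − 2cos(α−β) + 2d(sin β − sin α) = 58.135682; p = √p² = 7.624676; φ = atan2(cos α − cos β, d − sin α + sin β) = 0.169754 rad; t = (α − φ) mod 2π = 6.231085 rad, q = (φ − β) mod 2π = 2.040030 rad → L = 4.08·(6.231085 + 7.624676 + 2.040030) = 4.08·15.895791 = 64.854828 m
LSR: p² = d² − 2 + 2cos(α−β) + 2d(sin α + sin β) = 56.547421; p = √p² = 7.519802; φ = atan2(−cos α − cos β, d + sin α + sin β) − atan2(−2, p) = 0.170115 rad; t = (φ − α) mod 2π = 0.052461 rad, q = (φ − β) mod 2π = 2.040391 rad → L = 4.08·(0.052461 + 7.519802 + 2.040391) = 4.08·9.612653 = 39.219626 m
RSL: p² = d² − 2 + 2cos(α−β) − 2d(sin α + sin β) = 85.337936; p = √p² = 9.237853; φ = atan2(cos α + cos β, d − sin α − sin β) − atan2(2, p) = -0.139288 rad; t = (α − φ) mod 2π = 0.256942 rad, q = (β − φ) mod 2π = 4.552197 rad → L = 4.08·(0.256942 + 9.237853 + 4.552197) = 4.08·14.046993 = 57.311730 m
RLR: c = (6 − d² + 2cos(α−β) + 2d(sin α − sin β))/8 = -6.266960, |c| > 1 → infeasible
LRL: c = (6 − d² + 2cos(α−β) − 2d(sin α − sin β))/8 = -10.873851, |c| > 1 → infeasible
Shortest: LSR with L = 39.219626 m ≈ 39.2196 m
Convert LSR to answer units (arcs ×180/π): t = 0.052461·180/π = 3.0058°, p = ρ·p = 4.08·7.519802 = 30.6808 m, q = 2.040391·180/π = 116.9058°, L = 39.2196 m.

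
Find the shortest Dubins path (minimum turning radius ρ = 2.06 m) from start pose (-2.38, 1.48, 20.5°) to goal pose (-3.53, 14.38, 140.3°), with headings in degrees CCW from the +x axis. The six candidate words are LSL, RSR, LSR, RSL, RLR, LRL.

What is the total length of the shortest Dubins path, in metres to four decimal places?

Let ψ = atan2(Δy, Δx) = atan2(12.90, -1.15) = 95.0943° be the start→goal bearing.
Normalize: d = |goal − start| / ρ = 12.951158/2.06 = 6.286970, α = (θ_start − ψ) mod 360° = 285.4057° = 4.981269 rad, β = (θ_goal − ψ) mod 360° = 45.2057° = 0.788988 rad.
Common terms: sin α = -0.964069, cos α = 0.265652, sin β = 0.709641, cos β = 0.704564, cos(α−β) = -0.496974, d² = 39.525992. Work in radians in the unit-radius frame; every candidate has L = ρ·(t + p + q).
LSL: p² = 2 + d² − 2cos(α−β) + 2d(sin α − sin β) = 21.474813; p = √p² = 4.634092; φ = atan2(cos β − cos α, d + sin α − sin β) = 0.094856 rad; t = (φ − α) mod 2π = 1.396772 rad, q = (β − φ) mod 2π = 0.694133 rad → L = 2.06·(1.396772 + 4.634092 + 0.694133) = 2.06·6.724997 = 13.853494 m
RSR: p² = 2 + d² − 2cos(α−β) + 2d(sin β − sin α) = 63.565067; p = √p² = 7.972770; φ = atan2(cos α − cos β, d − sin α + sin β) = -0.055079 rad; t = (α − φ) mod 2π = 5.036348 rad, q = (φ − β) mod 2π = 5.439118 rad → L = 2.06·(5.036348 + 7.972770 + 5.439118) = 2.06·18.448237 = 38.003367 m
LSR: p² = d² − 2 + 2cos(α−β) + 2d(sin α + sin β) = 33.332881; p = √p² = 5.773463; φ = atan2(−cos α − cos β, d + sin α + sin β) − atan2(−2, p) = 0.174011 rad; t = (φ − α) mod 2π = 1.475927 rad, q = (φ − β) mod 2π = 5.668207 rad → L = 2.06·(1.475927 + 5.773463 + 5.668207) = 2.06·12.917598 = 26.610251 m
RSL: p² = d² − 2 + 2cos(α−β) − 2d(sin α + sin β) = 39.731208; p = √p² = 6.303270; φ = atan2(cos α + cos β, d − sin α − sin β) − atan2(2, p) = -0.160002 rad; t = (α − φ) mod 2π = 5.141271 rad, q = (β − φ) mod 2π = 0.948990 rad → L = 2.06·(5.141271 + 6.303270 + 0.948990) = 2.06·12.393531 = 25.530674 m
RLR: c = (6 − d² + 2cos(α−β) + 2d(sin α − sin β))/8 = -6.945633, |c| > 1 → infeasible
LRL: c = (6 − d² + 2cos(α−β) − 2d(sin α − sin β))/8 = -1.684352, |c| > 1 → infeasible
Shortest: LSL with L = 13.853494 m ≈ 13.8535 m

13.8535 m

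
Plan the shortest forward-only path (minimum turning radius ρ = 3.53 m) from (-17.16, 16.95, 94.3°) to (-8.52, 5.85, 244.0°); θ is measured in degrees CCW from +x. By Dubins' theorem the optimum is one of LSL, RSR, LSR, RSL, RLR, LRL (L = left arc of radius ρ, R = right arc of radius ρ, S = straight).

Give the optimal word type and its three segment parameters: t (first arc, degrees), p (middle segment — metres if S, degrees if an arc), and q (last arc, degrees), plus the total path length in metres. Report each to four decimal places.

RSR: t = 173.0813°, p = 10.0085 m, q = 37.2187°, L = 22.9651 m

Let ψ = atan2(Δy, Δx) = atan2(-11.10, 8.64) = -52.1036° be the start→goal bearing.
Normalize: d = |goal − start| / ρ = 14.066257/3.53 = 3.984775, α = (θ_start − ψ) mod 360° = 146.4036° = 2.555225 rad, β = (θ_goal − ψ) mod 360° = 296.1036° = 5.167982 rad.
Common terms: sin α = 0.553339, cos α = -0.832956, sin β = -0.898000, cos β = 0.439995, cos(α−β) = -0.863396, d² = 15.878436. Work in radians in the unit-radius frame; every candidate has L = ρ·(t + p + q).
LSL: p² = 2 + d² − 2cos(α−β) + 2d(sin α − sin β) = 31.171751; p = √p² = 5.583167; φ = atan2(cos β − cos α, d + sin α − sin β) = 0.230021 rad; t = (φ − α) mod 2π = 3.957982 rad, q = (β − φ) mod 2π = 4.937961 rad → L = 3.53·(3.957982 + 5.583167 + 4.937961) = 3.53·14.479110 = 51.111258 m
RSR: p² = 2 + d² − 2cos(α−β) + 2d(sin β − sin α) = 8.038702; p = √p² = 2.835261; φ = atan2(cos α − cos β, d − sin α + sin β) = -0.465614 rad; t = (α − φ) mod 2π = 3.020838 rad, q = (φ − β) mod 2π = 0.649589 rad → L = 3.53·(3.020838 + 2.835261 + 0.649589) = 3.53·6.505688 = 22.965078 m
LSR: p² = d² − 2 + 2cos(α−β) + 2d(sin α + sin β) = 9.404855; p = √p² = 3.066734; φ = atan2(−cos α − cos β, d + sin α + sin β) − atan2(−2, p) = 0.685428 rad; t = (φ − α) mod 2π = 4.413389 rad, q = (φ − β) mod 2π = 1.800631 rad → L = 3.53·(4.413389 + 3.066734 + 1.800631) = 3.53·9.280754 = 32.761061 m
RSL: p² = d² − 2 + 2cos(α−β) − 2d(sin α + sin β) = 14.898435; p = √p² = 3.859849; φ = atan2(cos α + cos β, d − sin α − sin β) − atan2(2, p) = -0.568583 rad; t = (α − φ) mod 2π = 3.123807 rad, q = (β − φ) mod 2π = 5.736565 rad → L = 3.53·(3.123807 + 3.859849 + 5.736565) = 3.53·12.720221 = 44.902381 m
RLR: c = (6 − d² + 2cos(α−β) + 2d(sin α − sin β))/8 = -0.004838; p = 2π − arccos c = 4.707551 rad; φ = atan2(cos α − cos β, d − sin α + sin β) = -0.465614 rad; t = (α − φ + p/2) mod 2π = 5.374614 rad, q = (α − β − t + p) mod 2π = 3.003365 rad → L = 3.53·(5.374614 + 4.707551 + 3.003365) = 3.53·13.085530 = 46.191920 m
LRL: c = (6 − d² + 2cos(α−β) − 2d(sin α − sin β))/8 = -2.896469, |c| > 1 → infeasible
Shortest: RSR with L = 22.965078 m ≈ 22.9651 m
Convert RSR to answer units (arcs ×180/π): t = 3.020838·180/π = 173.0813°, p = ρ·p = 3.53·2.835261 = 10.0085 m, q = 0.649589·180/π = 37.2187°, L = 22.9651 m.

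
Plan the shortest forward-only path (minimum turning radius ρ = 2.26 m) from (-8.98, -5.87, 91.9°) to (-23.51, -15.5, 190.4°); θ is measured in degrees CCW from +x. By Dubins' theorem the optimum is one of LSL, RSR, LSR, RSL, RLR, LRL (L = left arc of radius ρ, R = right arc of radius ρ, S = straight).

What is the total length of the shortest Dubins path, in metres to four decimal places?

20.7844 m

Let ψ = atan2(Δy, Δx) = atan2(-9.63, -14.53) = -146.4649° be the start→goal bearing.
Normalize: d = |goal − start| / ρ = 17.431517/2.26 = 7.713061, α = (θ_start − ψ) mod 360° = 238.3649° = 4.160252 rad, β = (θ_goal − ψ) mod 360° = 336.8649° = 5.879402 rad.
Common terms: sin α = -0.851406, cos α = -0.524507, sin β = -0.392900, cos β = 0.919581, cos(α−β) = -0.147809, d² = 59.491307. Work in radians in the unit-radius frame; every candidate has L = ρ·(t + p + q).
LSL: p² = 2 + d² − 2cos(α−β) + 2d(sin α − sin β) = 54.713965; p = √p² = 7.396889; φ = atan2(cos β − cos α, d + sin α − sin β) = 0.196491 rad; t = (φ − α) mod 2π = 2.319424 rad, q = (β − φ) mod 2π = 5.682911 rad → L = 2.26·(2.319424 + 7.396889 + 5.682911) = 2.26·15.399223 = 34.802245 m
RSR: p² = 2 + d² − 2cos(α−β) + 2d(sin β − sin α) = 68.859887; p = √p² = 8.298186; φ = atan2(cos α − cos β, d − sin α + sin β) = -0.174915 rad; t = (α − φ) mod 2π = 4.335168 rad, q = (φ − β) mod 2π = 0.228868 rad → L = 2.26·(4.335168 + 8.298186 + 0.228868) = 2.26·12.862222 = 29.068621 m
LSR: p² = d² − 2 + 2cos(α−β) + 2d(sin α + sin β) = 38.000869; p = √p² = 6.164484; φ = atan2(−cos α − cos β, d + sin α + sin β) − atan2(−2, p) = 0.252726 rad; t = (φ − α) mod 2π = 2.375659 rad, q = (φ − β) mod 2π = 0.656510 rad → L = 2.26·(2.375659 + 6.164484 + 0.656510) = 2.26·9.196653 = 20.784436 m
RSL: p² = d² − 2 + 2cos(α−β) − 2d(sin α + sin β) = 76.390508; p = √p² = 8.740166; φ = atan2(cos α + cos β, d − sin α − sin β) − atan2(2, p) = -0.180878 rad; t = (α − φ) mod 2π = 4.341131 rad, q = (β − φ) mod 2π = 6.060280 rad → L = 2.26·(4.341131 + 8.740166 + 6.060280) = 2.26·19.141577 = 43.259964 m
RLR: c = (6 − d² + 2cos(α−β) + 2d(sin α − sin β))/8 = -7.607486, |c| > 1 → infeasible
LRL: c = (6 − d² + 2cos(α−β) − 2d(sin α − sin β))/8 = -5.839246, |c| > 1 → infeasible
Shortest: LSR with L = 20.784436 m ≈ 20.7844 m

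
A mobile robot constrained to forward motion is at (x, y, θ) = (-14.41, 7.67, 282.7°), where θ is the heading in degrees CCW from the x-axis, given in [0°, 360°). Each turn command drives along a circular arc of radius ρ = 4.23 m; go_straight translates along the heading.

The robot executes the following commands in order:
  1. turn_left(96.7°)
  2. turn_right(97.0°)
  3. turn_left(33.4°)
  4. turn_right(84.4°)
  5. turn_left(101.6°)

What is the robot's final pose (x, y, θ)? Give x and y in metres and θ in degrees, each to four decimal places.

(-0.4175, -12.6751, 333.0000°)

set_pose: (x, y, θ) = (-14.4100, 7.6700, 282.7000°), ρ = 4.23
turn_left(96.7°): centre at ρ to the left, rotate +96.7° → (-8.8784, 4.6101, 379.4000° ≡ 19.4000°)
turn_right(97.0°): centre at ρ to the right, rotate −97.0° → (-3.3421, 1.5286, -77.6000° ≡ 282.4000°)
turn_left(33.4°): centre at ρ to the left, rotate +33.4° → (-2.1598, -0.5956, 315.8000°)
turn_right(84.4°): centre at ρ to the right, rotate −84.4° → (-1.8029, -6.2671, 231.4000°)
turn_left(101.6°): centre at ρ to the left, rotate +101.6° → (-0.4175, -12.6751, 333.0000°)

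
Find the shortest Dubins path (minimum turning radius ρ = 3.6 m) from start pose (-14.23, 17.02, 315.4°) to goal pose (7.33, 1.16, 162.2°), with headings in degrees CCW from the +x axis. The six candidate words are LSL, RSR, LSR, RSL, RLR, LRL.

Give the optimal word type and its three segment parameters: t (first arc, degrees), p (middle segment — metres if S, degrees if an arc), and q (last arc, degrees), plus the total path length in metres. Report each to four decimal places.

LSR: t = 24.5870°, p = 24.0490 m, q = 177.7870°, L = 36.7646 m

Let ψ = atan2(Δy, Δx) = atan2(-15.86, 21.56) = -36.3390° be the start→goal bearing.
Normalize: d = |goal − start| / ρ = 26.765149/3.6 = 7.434764, α = (θ_start − ψ) mod 360° = 351.7390° = 6.139004 rad, β = (θ_goal − ψ) mod 360° = 198.5390° = 3.465159 rad.
Common terms: sin α = -0.143683, cos α = 0.989624, sin β = -0.317950, cos β = -0.948107, cos(α−β) = -0.892586, d² = 55.275710. Work in radians in the unit-radius frame; every candidate has L = ρ·(t + p + q).
LSL: p² = 2 + d² − 2cos(α−β) + 2d(sin α − sin β) = 61.652156; p = √p² = 7.851889; φ = atan2(cos β − cos α, d + sin α − sin β) = -0.249362 rad; t = (φ − α) mod 2π = 6.178005 rad, q = (β − φ) mod 2π = 3.714521 rad → L = 3.6·(6.178005 + 7.851889 + 3.714521) = 3.6·17.744415 = 63.879894 m
RSR: p² = 2 + d² − 2cos(α−β) + 2d(sin β − sin α) = 56.469607; p = √p² = 7.514626; φ = atan2(cos α − cos β, d − sin α + sin β) = 0.260808 rad; t = (α − φ) mod 2π = 5.878196 rad, q = (φ − β) mod 2π = 3.078834 rad → L = 3.6·(5.878196 + 7.514626 + 3.078834) = 3.6·16.471656 = 59.297961 m
LSR: p² = d² − 2 + 2cos(α−β) + 2d(sin α + sin β) = 44.626278; p = √p² = 6.680290; φ = atan2(−cos α − cos β, d + sin α + sin β) − atan2(−2, p) = 0.284942 rad; t = (φ − α) mod 2π = 0.429123 rad, q = (φ − β) mod 2π = 3.102968 rad → L = 3.6·(0.429123 + 6.680290 + 3.102968) = 3.6·10.212381 = 36.764573 m
RSL: p² = d² − 2 + 2cos(α−β) − 2d(sin α + sin β) = 58.354798; p = √p² = 7.639031; φ = atan2(cos α + cos β, d − sin α − sin β) − atan2(2, p) = -0.250808 rad; t = (α − φ) mod 2π = 0.106627 rad, q = (β − φ) mod 2π = 3.715967 rad → L = 3.6·(0.106627 + 7.639031 + 3.715967) = 3.6·11.461625 = 41.261851 m
RLR: c = (6 − d² + 2cos(α−β) + 2d(sin α − sin β))/8 = -6.058701, |c| > 1 → infeasible
LRL: c = (6 − d² + 2cos(α−β) − 2d(sin α − sin β))/8 = -6.706520, |c| > 1 → infeasible
Shortest: LSR with L = 36.764573 m ≈ 36.7646 m
Convert LSR to answer units (arcs ×180/π): t = 0.429123·180/π = 24.5870°, p = ρ·p = 3.6·6.680290 = 24.0490 m, q = 3.102968·180/π = 177.7870°, L = 36.7646 m.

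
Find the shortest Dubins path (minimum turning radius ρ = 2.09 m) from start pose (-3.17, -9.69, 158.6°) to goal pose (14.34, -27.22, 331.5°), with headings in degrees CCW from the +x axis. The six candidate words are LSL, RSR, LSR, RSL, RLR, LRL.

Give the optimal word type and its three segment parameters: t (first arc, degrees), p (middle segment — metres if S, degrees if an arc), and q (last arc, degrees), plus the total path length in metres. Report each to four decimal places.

Let ψ = atan2(Δy, Δx) = atan2(-17.53, 17.51) = -45.0327° be the start→goal bearing.
Normalize: d = |goal − start| / ρ = 24.777026/2.09 = 11.855036, α = (θ_start − ψ) mod 360° = 203.6327° = 3.554061 rad, β = (θ_goal − ψ) mod 360° = 16.5327° = 0.288550 rad.
Common terms: sin α = -0.400872, cos α = -0.916134, sin β = 0.284563, cos β = 0.958657, cos(α−β) = -0.992332, d² = 140.541883. Work in radians in the unit-radius frame; every candidate has L = ρ·(t + p + q).
LSL: p² = 2 + d² − 2cos(α−β) + 2d(sin α − sin β) = 128.274844; p = √p² = 11.325848; φ = atan2(cos β − cos α, d + sin α − sin β) = 0.166298 rad; t = (φ − α) mod 2π = 2.895422 rad, q = (β − φ) mod 2π = 0.122253 rad → L = 2.09·(2.895422 + 11.325848 + 0.122253) = 2.09·14.343523 = 29.977963 m
RSR: p² = 2 + d² − 2cos(α−β) + 2d(sin β − sin α) = 160.778250; p = √p² = 12.679836; φ = atan2(cos α − cos β, d − sin α + sin β) = -0.148400 rad; t = (α − φ) mod 2π = 3.702461 rad, q = (φ − β) mod 2π = 5.846235 rad → L = 2.09·(3.702461 + 12.679836 + 5.846235) = 2.09·22.228533 = 46.457633 m
LSR: p² = d² − 2 + 2cos(α−β) + 2d(sin α + sin β) = 133.799514; p = √p² = 11.567174; φ = atan2(−cos α − cos β, d + sin α + sin β) − atan2(−2, p) = 0.167588 rad; t = (φ − α) mod 2π = 2.896712 rad, q = (φ − β) mod 2π = 6.162223 rad → L = 2.09·(2.896712 + 11.567174 + 6.162223) = 2.09·20.626109 = 43.108568 m
RSL: p² = d² − 2 + 2cos(α−β) − 2d(sin α + sin β) = 139.314924; p = √p² = 11.803174; φ = atan2(cos α + cos β, d − sin α − sin β) − atan2(2, p) = -0.164300 rad; t = (α − φ) mod 2π = 3.718361 rad, q = (β − φ) mod 2π = 0.452850 rad → L = 2.09·(3.718361 + 11.803174 + 0.452850) = 2.09·15.974385 = 33.386464 m
RLR: c = (6 − d² + 2cos(α−β) + 2d(sin α − sin β))/8 = -19.097281, |c| > 1 → infeasible
LRL: c = (6 − d² + 2cos(α−β) − 2d(sin α − sin β))/8 = -15.034355, |c| > 1 → infeasible
Shortest: LSL with L = 29.977963 m ≈ 29.9780 m
Convert LSL to answer units (arcs ×180/π): t = 2.895422·180/π = 165.8954°, p = ρ·p = 2.09·11.325848 = 23.6710 m, q = 0.122253·180/π = 7.0046°, L = 29.9780 m.

LSL: t = 165.8954°, p = 23.6710 m, q = 7.0046°, L = 29.9780 m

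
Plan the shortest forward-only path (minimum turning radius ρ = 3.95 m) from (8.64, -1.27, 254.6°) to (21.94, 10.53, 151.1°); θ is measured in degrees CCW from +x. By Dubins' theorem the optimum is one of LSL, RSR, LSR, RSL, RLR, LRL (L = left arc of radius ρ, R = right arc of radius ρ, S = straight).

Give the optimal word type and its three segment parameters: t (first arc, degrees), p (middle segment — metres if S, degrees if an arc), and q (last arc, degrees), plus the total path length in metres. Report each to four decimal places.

LSL: t = 156.4801°, p = 12.0701 m, q = 100.0199°, L = 29.7534 m

Let ψ = atan2(Δy, Δx) = atan2(11.80, 13.30) = 41.5800° be the start→goal bearing.
Normalize: d = |goal − start| / ρ = 17.780045/3.95 = 4.501277, α = (θ_start − ψ) mod 360° = 213.0200° = 3.717900 rad, β = (θ_goal − ψ) mod 360° = 109.5200° = 1.911484 rad.
Common terms: sin α = -0.544932, cos α = -0.838481, sin β = 0.942525, cos β = -0.334136, cos(α−β) = -0.233445, d² = 20.261497. Work in radians in the unit-radius frame; every candidate has L = ρ·(t + p + q).
LSL: p² = 2 + d² − 2cos(α−β) + 2d(sin α − sin β) = 9.337479; p = √p² = 3.055729; φ = atan2(cos β − cos α, d + sin α − sin β) = 0.165808 rad; t = (φ − α) mod 2π = 2.731093 rad, q = (β − φ) mod 2π = 1.745677 rad → L = 3.95·(2.731093 + 3.055729 + 1.745677) = 3.95·7.532498 = 29.753369 m
RSR: p² = 2 + d² − 2cos(α−β) + 2d(sin β − sin α) = 36.119296; p = √p² = 6.009933; φ = atan2(cos α − cos β, d − sin α + sin β) = -0.084017 rad; t = (α − φ) mod 2π = 3.801917 rad, q = (φ − β) mod 2π = 4.287684 rad → L = 3.95·(3.801917 + 6.009933 + 4.287684) = 3.95·14.099534 = 55.693160 m
LSR: p² = d² − 2 + 2cos(α−β) + 2d(sin α + sin β) = 21.373963; p = √p² = 4.623198; φ = atan2(−cos α − cos β, d + sin α + sin β) − atan2(−2, p) = 0.643235 rad; t = (φ − α) mod 2π = 3.208520 rad, q = (φ − β) mod 2π = 5.014936 rad → L = 3.95·(3.208520 + 4.623198 + 5.014936) = 3.95·12.846655 = 50.744287 m
RSL: p² = d² − 2 + 2cos(α−β) − 2d(sin α + sin β) = 14.215249; p = √p² = 3.770311; φ = atan2(cos α + cos β, d − sin α − sin β) − atan2(2, p) = -0.766048 rad; t = (α − φ) mod 2π = 4.483948 rad, q = (β − φ) mod 2π = 2.677532 rad → L = 3.95·(4.483948 + 3.770311 + 2.677532) = 3.95·10.931792 = 43.180577 m
RLR: c = (6 − d² + 2cos(α−β) + 2d(sin α − sin β))/8 = -3.514912, |c| > 1 → infeasible
LRL: c = (6 − d² + 2cos(α−β) − 2d(sin α − sin β))/8 = -0.167185; p = 2π − arccos c = 4.544415 rad; φ = atan2(cos β − cos α, d + sin α − sin β) = 0.165808 rad; t = (φ − α + p/2) mod 2π = 5.003301 rad, q = (β − α − t + p) mod 2π = 4.017884 rad → L = 3.95·(5.003301 + 4.544415 + 4.017884) = 3.95·13.565600 = 53.584121 m
Shortest: LSL with L = 29.753369 m ≈ 29.7534 m
Convert LSL to answer units (arcs ×180/π): t = 2.731093·180/π = 156.4801°, p = ρ·p = 3.95·3.055729 = 12.0701 m, q = 1.745677·180/π = 100.0199°, L = 29.7534 m.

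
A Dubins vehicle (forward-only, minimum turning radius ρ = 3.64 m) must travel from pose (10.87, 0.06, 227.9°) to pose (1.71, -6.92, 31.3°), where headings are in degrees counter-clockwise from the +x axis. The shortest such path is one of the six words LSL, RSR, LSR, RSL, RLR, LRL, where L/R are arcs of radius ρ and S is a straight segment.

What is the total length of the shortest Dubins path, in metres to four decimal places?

24.8754 m

Let ψ = atan2(Δy, Δx) = atan2(-6.98, -9.16) = -142.6923° be the start→goal bearing.
Normalize: d = |goal − start| / ρ = 11.516336/3.64 = 3.163829, α = (θ_start − ψ) mod 360° = 10.5923° = 0.184870 rad, β = (θ_goal − ψ) mod 360° = 173.9923° = 3.036738 rad.
Common terms: sin α = 0.183819, cos α = 0.982960, sin β = 0.104662, cos β = -0.994508, cos(α−β) = -0.958323, d² = 10.009812. Work in radians in the unit-radius frame; every candidate has L = ρ·(t + p + q).
LSL: p² = 2 + d² − 2cos(α−β) + 2d(sin α − sin β) = 14.427332; p = √p² = 3.798333; φ = atan2(cos β − cos α, d + sin α − sin β) = -0.547571 rad; t = (φ − α) mod 2π = 5.550744 rad, q = (β − φ) mod 2π = 3.584309 rad → L = 3.64·(5.550744 + 3.798333 + 3.584309) = 3.64·12.933386 = 47.077526 m
RSR: p² = 2 + d² − 2cos(α−β) + 2d(sin β − sin α) = 13.425581; p = √p² = 3.664094; φ = atan2(cos α − cos β, d − sin α + sin β) = 0.570067 rad; t = (α − φ) mod 2π = 5.897989 rad, q = (φ − β) mod 2π = 3.816514 rad → L = 3.64·(5.897989 + 3.664094 + 3.816514) = 3.64·13.378596 = 48.698090 m
LSR: p² = d² − 2 + 2cos(α−β) + 2d(sin α + sin β) = 7.918578; p = √p² = 2.813997; φ = atan2(−cos α − cos β, d + sin α + sin β) − atan2(−2, p) = 0.621238 rad; t = (φ − α) mod 2π = 0.436368 rad, q = (φ − β) mod 2π = 3.867685 rad → L = 3.64·(0.436368 + 2.813997 + 3.867685) = 3.64·7.118049 = 25.909700 m
RSL: p² = d² − 2 + 2cos(α−β) − 2d(sin α + sin β) = 4.267755; p = √p² = 2.065855; φ = atan2(cos α + cos β, d − sin α − sin β) − atan2(2, p) = -0.773219 rad; t = (α − φ) mod 2π = 0.958089 rad, q = (β − φ) mod 2π = 3.809957 rad → L = 3.64·(0.958089 + 2.065855 + 3.809957) = 3.64·6.833900 = 24.875397 m
RLR: c = (6 − d² + 2cos(α−β) + 2d(sin α − sin β))/8 = -0.678198; p = 2π − arccos c = 3.967082 rad; φ = atan2(cos α − cos β, d − sin α + sin β) = 0.570067 rad; t = (α − φ + p/2) mod 2π = 1.598344 rad, q = (α − β − t + p) mod 2π = 5.800055 rad → L = 3.64·(1.598344 + 3.967082 + 5.800055) = 3.64·11.365481 = 41.370350 m
LRL: c = (6 − d² + 2cos(α−β) − 2d(sin α − sin β))/8 = -0.803417; p = 2π − arccos c = 3.779378 rad; φ = atan2(cos β − cos α, d + sin α − sin β) = -0.547571 rad; t = (φ − α + p/2) mod 2π = 1.157248 rad, q = (β − α − t + p) mod 2π = 5.473998 rad → L = 3.64·(1.157248 + 3.779378 + 5.473998) = 3.64·10.410623 = 37.894669 m
Shortest: RSL with L = 24.875397 m ≈ 24.8754 m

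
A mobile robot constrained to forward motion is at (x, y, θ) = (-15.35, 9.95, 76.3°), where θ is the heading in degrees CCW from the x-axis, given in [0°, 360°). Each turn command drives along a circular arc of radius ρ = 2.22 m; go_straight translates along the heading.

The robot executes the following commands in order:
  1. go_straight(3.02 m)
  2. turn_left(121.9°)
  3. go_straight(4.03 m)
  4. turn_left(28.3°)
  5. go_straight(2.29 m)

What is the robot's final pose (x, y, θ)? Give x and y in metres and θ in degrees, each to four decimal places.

(-23.8066, 12.0182, 226.5000°)

set_pose: (x, y, θ) = (-15.3500, 9.9500, 76.3000°), ρ = 2.22
go_straight(3.02): x += 3.02·cos θ, y += 3.02·sin θ → (-14.6347, 12.8841, 76.3000°)
turn_left(121.9°): centre at ρ to the left, rotate +121.9° → (-17.4850, 15.5188, 198.2000°)
go_straight(4.03): x += 4.03·cos θ, y += 4.03·sin θ → (-21.3134, 14.2601, 198.2000°)
turn_left(28.3°): centre at ρ to the left, rotate +28.3° → (-22.2303, 13.6793, 226.5000°)
go_straight(2.29): x += 2.29·cos θ, y += 2.29·sin θ → (-23.8066, 12.0182, 226.5000°)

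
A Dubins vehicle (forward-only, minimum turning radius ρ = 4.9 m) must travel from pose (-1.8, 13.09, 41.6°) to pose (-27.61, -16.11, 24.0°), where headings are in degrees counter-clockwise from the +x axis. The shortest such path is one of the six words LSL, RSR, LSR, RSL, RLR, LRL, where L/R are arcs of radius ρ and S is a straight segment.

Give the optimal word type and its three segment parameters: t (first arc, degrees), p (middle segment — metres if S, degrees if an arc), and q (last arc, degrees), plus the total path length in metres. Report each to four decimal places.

Let ψ = atan2(Δy, Δx) = atan2(-29.20, -25.81) = -131.4736° be the start→goal bearing.
Normalize: d = |goal − start| / ρ = 38.971735/4.9 = 7.953415, α = (θ_start − ψ) mod 360° = 173.0736° = 3.020704 rad, β = (θ_goal − ψ) mod 360° = 155.4736° = 2.713526 rad.
Common terms: sin α = 0.120594, cos α = -0.992702, sin β = 0.415113, cos β = -0.909770, cos(α−β) = 0.953191, d² = 63.256814. Work in radians in the unit-radius frame; every candidate has L = ρ·(t + p + q).
LSL: p² = 2 + d² − 2cos(α−β) + 2d(sin α − sin β) = 58.665581; p = √p² = 7.659346; φ = atan2(cos β − cos α, d + sin α − sin β) = 0.010828 rad; t = (φ − α) mod 2π = 3.273309 rad, q = (β − φ) mod 2π = 2.702698 rad → L = 4.9·(3.273309 + 7.659346 + 2.702698) = 4.9·13.635353 = 66.813231 m
RSR: p² = 2 + d² − 2cos(α−β) + 2d(sin β − sin α) = 68.035284; p = √p² = 8.248350; φ = atan2(cos α − cos β, d − sin α + sin β) = -0.010055 rad; t = (α − φ) mod 2π = 3.030759 rad, q = (φ − β) mod 2π = 3.559605 rad → L = 4.9·(3.030759 + 8.248350 + 3.559605) = 4.9·14.838714 = 72.709697 m
LSR: p² = d² − 2 + 2cos(α−β) + 2d(sin α + sin β) = 71.684592; p = √p² = 8.466675; φ = atan2(−cos α − cos β, d + sin α + sin β) − atan2(−2, p) = 0.452432 rad; t = (φ − α) mod 2π = 3.714914 rad, q = (φ − β) mod 2π = 4.022091 rad → L = 4.9·(3.714914 + 8.466675 + 4.022091) = 4.9·16.203680 = 79.398034 m
RSL: p² = d² − 2 + 2cos(α−β) − 2d(sin α + sin β) = 54.641798; p = √p² = 7.392009; φ = atan2(cos α + cos β, d − sin α − sin β) − atan2(2, p) = -0.515301 rad; t = (α − φ) mod 2π = 3.536005 rad, q = (β − φ) mod 2π = 3.228828 rad → L = 4.9·(3.536005 + 7.392009 + 3.228828) = 4.9·14.156842 = 69.368526 m
RLR: c = (6 − d² + 2cos(α−β) + 2d(sin α − sin β))/8 = -7.504410, |c| > 1 → infeasible
LRL: c = (6 − d² + 2cos(α−β) − 2d(sin α − sin β))/8 = -6.333198, |c| > 1 → infeasible
Shortest: LSL with L = 66.813231 m ≈ 66.8132 m
Convert LSL to answer units (arcs ×180/π): t = 3.273309·180/π = 187.5468°, p = ρ·p = 4.9·7.659346 = 37.5308 m, q = 2.702698·180/π = 154.8532°, L = 66.8132 m.

LSL: t = 187.5468°, p = 37.5308 m, q = 154.8532°, L = 66.8132 m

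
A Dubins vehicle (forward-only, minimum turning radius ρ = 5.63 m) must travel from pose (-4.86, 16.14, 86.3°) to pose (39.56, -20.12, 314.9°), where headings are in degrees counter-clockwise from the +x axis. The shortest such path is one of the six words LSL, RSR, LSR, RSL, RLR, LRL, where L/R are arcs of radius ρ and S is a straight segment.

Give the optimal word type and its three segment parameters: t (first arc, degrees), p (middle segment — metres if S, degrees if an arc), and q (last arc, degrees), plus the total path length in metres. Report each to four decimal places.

Let ψ = atan2(Δy, Δx) = atan2(-36.26, 44.42) = -39.2247° be the start→goal bearing.
Normalize: d = |goal − start| / ρ = 57.340422/5.63 = 10.184800, α = (θ_start − ψ) mod 360° = 125.5247° = 2.190820 rad, β = (θ_goal − ψ) mod 360° = 354.1247° = 6.180642 rad.
Common terms: sin α = 0.813865, cos α = -0.581054, sin β = -0.102363, cos β = 0.994747, cos(α−β) = -0.661312, d² = 103.730144. Work in radians in the unit-radius frame; every candidate has L = ρ·(t + p + q).
LSL: p² = 2 + d² − 2cos(α−β) + 2d(sin α − sin β) = 125.715967; p = √p² = 11.212313; φ = atan2(cos β − cos α, d + sin α − sin β) = 0.141009 rad; t = (φ − α) mod 2π = 4.233374 rad, q = (β − φ) mod 2π = 6.039634 rad → L = 5.63·(4.233374 + 11.212313 + 6.039634) = 5.63·21.485321 = 120.962358 m
RSR: p² = 2 + d² − 2cos(α−β) + 2d(sin β − sin α) = 88.389569; p = √p² = 9.401573; φ = atan2(cos α − cos β, d − sin α + sin β) = -0.168405 rad; t = (α − φ) mod 2π = 2.359225 rad, q = (φ − β) mod 2π = 6.217323 rad → L = 5.63·(2.359225 + 9.401573 + 6.217323) = 5.63·17.978121 = 101.216819 m
LSR: p² = d² − 2 + 2cos(α−β) + 2d(sin α + sin β) = 114.900522; p = √p² = 10.719166; φ = atan2(−cos α − cos β, d + sin α + sin β) − atan2(−2, p) = 0.146513 rad; t = (φ − α) mod 2π = 4.238878 rad, q = (φ − β) mod 2π = 0.249055 rad → L = 5.63·(4.238878 + 10.719166 + 0.249055) = 5.63·15.207100 = 85.615971 m
RSL: p² = d² − 2 + 2cos(α−β) − 2d(sin α + sin β) = 85.914518; p = √p² = 9.269008; φ = atan2(cos α + cos β, d − sin α − sin β) − atan2(2, p) = -0.168873 rad; t = (α − φ) mod 2π = 2.359693 rad, q = (β − φ) mod 2π = 0.066330 rad → L = 5.63·(2.359693 + 9.269008 + 0.066330) = 5.63·11.695032 = 65.843027 m
RLR: c = (6 − d² + 2cos(α−β) + 2d(sin α − sin β))/8 = -10.048696, |c| > 1 → infeasible
LRL: c = (6 − d² + 2cos(α−β) − 2d(sin α − sin β))/8 = -14.714496, |c| > 1 → infeasible
Shortest: RSL with L = 65.843027 m ≈ 65.8430 m
Convert RSL to answer units (arcs ×180/π): t = 2.359693·180/π = 135.2004°, p = ρ·p = 5.63·9.269008 = 52.1845 m, q = 0.066330·180/π = 3.8004°, L = 65.8430 m.

RSL: t = 135.2004°, p = 52.1845 m, q = 3.8004°, L = 65.8430 m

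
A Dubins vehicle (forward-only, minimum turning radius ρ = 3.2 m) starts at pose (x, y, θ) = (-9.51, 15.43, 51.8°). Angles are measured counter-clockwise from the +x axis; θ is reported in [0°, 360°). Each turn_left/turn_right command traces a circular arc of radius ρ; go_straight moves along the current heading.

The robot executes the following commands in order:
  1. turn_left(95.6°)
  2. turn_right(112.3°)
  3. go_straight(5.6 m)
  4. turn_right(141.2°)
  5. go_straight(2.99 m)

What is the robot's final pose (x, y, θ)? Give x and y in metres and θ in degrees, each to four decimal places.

(-1.7496, 22.2605, 253.9000°)

set_pose: (x, y, θ) = (-9.5100, 15.4300, 51.8000°), ρ = 3.2
turn_left(95.6°): centre at ρ to the left, rotate +95.6° → (-10.3007, 20.1048, 147.4000°)
turn_right(112.3°): centre at ρ to the right, rotate −112.3° → (-10.4166, 25.4187, 35.1000°)
go_straight(5.6): x += 5.6·cos θ, y += 5.6·sin θ → (-5.8350, 28.6387, 35.1000°)
turn_right(141.2°): centre at ρ to the right, rotate −141.2° → (-0.9205, 25.1332, -106.1000° ≡ 253.9000°)
go_straight(2.99): x += 2.99·cos θ, y += 2.99·sin θ → (-1.7496, 22.2605, 253.9000°)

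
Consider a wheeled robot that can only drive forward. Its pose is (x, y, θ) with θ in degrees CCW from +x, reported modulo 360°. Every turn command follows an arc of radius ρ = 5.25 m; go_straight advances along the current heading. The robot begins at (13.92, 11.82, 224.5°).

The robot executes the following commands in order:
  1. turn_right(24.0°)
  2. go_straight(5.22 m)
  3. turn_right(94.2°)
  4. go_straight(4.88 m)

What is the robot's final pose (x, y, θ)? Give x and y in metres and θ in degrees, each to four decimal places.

set_pose: (x, y, θ) = (13.9200, 11.8200, 224.5000°), ρ = 5.25
turn_right(24.0°): centre at ρ to the right, rotate −24.0° → (12.0788, 10.6470, 200.5000°)
go_straight(5.22): x += 5.22·cos θ, y += 5.22·sin θ → (7.1894, 8.8190, 200.5000°)
turn_right(94.2°): centre at ρ to the right, rotate −94.2° → (0.3118, 12.2630, 106.3000°)
go_straight(4.88): x += 4.88·cos θ, y += 4.88·sin θ → (-1.0578, 16.9468, 106.3000°)

(-1.0578, 16.9468, 106.3000°)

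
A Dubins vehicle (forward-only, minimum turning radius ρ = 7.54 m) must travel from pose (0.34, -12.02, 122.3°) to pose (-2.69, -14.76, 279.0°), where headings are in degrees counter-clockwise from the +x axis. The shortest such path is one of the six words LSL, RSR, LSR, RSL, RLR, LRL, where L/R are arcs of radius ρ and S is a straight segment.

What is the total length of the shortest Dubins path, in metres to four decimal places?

Let ψ = atan2(Δy, Δx) = atan2(-2.74, -3.03) = -137.8773° be the start→goal bearing.
Normalize: d = |goal − start| / ρ = 4.085156/7.54 = 0.541798, α = (θ_start − ψ) mod 360° = 260.1773° = 4.540950 rad, β = (θ_goal − ψ) mod 360° = 56.8773° = 0.992696 rad.
Common terms: sin α = -0.985340, cos α = -0.170601, sin β = 0.837502, cos β = 0.546434, cos(α−β) = -0.918446, d² = 0.293545. Work in radians in the unit-radius frame; every candidate has L = ρ·(t + p + q).
LSL: p² = 2 + d² − 2cos(α−β) + 2d(sin α − sin β) = 2.155214; p = √p² = 1.468065; φ = atan2(cos β − cos α, d + sin α − sin β) = 2.631312 rad; t = (φ − α) mod 2π = 4.373548 rad, q = (β − φ) mod 2π = 4.644569 rad → L = 7.54·(4.373548 + 1.468065 + 4.644569) = 7.54·10.486181 = 79.065803 m
RSR: p² = 2 + d² − 2cos(α−β) + 2d(sin β − sin α) = 6.105662; p = √p² = 2.470964; φ = atan2(cos α − cos β, d − sin α + sin β) = -0.294419 rad; t = (α − φ) mod 2π = 4.835369 rad, q = (φ − β) mod 2π = 4.996070 rad → L = 7.54·(4.835369 + 2.470964 + 4.996070) = 7.54·12.302403 = 92.760122 m
LSR: p² = d² − 2 + 2cos(α−β) + 2d(sin α + sin β) = -3.703545 < 0 → infeasible
RSL: p² = d² − 2 + 2cos(α−β) − 2d(sin α + sin β) = -3.383151 < 0 → infeasible
RLR: c = (6 − d² + 2cos(α−β) + 2d(sin α − sin β))/8 = 0.236792; p = 2π − arccos c = 4.951452 rad; φ = atan2(cos α − cos β, d − sin α + sin β) = -0.294419 rad; t = (α − φ + p/2) mod 2π = 1.027910 rad, q = (α − β − t + p) mod 2π = 1.188611 rad → L = 7.54·(1.027910 + 4.951452 + 1.188611) = 7.54·7.167973 = 54.046515 m
LRL: c = (6 − d² + 2cos(α−β) − 2d(sin α − sin β))/8 = 0.730598; p = 2π − arccos c = 5.531587 rad; φ = atan2(cos β − cos α, d + sin α − sin β) = 2.631312 rad; t = (φ − α + p/2) mod 2π = 0.856156 rad, q = (β − α − t + p) mod 2π = 1.127177 rad → L = 7.54·(0.856156 + 5.531587 + 1.127177) = 7.54·7.514919 = 56.662490 m
Shortest: RLR with L = 54.046515 m ≈ 54.0465 m

54.0465 m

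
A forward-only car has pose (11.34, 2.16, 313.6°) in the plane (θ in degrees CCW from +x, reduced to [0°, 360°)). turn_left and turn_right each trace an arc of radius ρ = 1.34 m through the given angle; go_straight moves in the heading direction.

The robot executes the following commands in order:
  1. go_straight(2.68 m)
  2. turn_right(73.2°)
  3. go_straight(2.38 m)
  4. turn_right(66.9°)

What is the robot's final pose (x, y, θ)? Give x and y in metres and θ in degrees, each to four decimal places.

set_pose: (x, y, θ) = (11.3400, 2.1600, 313.6000°), ρ = 1.34
go_straight(2.68): x += 2.68·cos θ, y += 2.68·sin θ → (13.1882, 0.2192, 313.6000°)
turn_right(73.2°): centre at ρ to the right, rotate −73.2° → (13.3829, -1.3668, 240.4000°)
go_straight(2.38): x += 2.38·cos θ, y += 2.38·sin θ → (12.2073, -3.4362, 240.4000°)
turn_right(66.9°): centre at ρ to the right, rotate −66.9° → (10.8905, -4.1057, 173.5000°)

(10.8905, -4.1057, 173.5000°)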